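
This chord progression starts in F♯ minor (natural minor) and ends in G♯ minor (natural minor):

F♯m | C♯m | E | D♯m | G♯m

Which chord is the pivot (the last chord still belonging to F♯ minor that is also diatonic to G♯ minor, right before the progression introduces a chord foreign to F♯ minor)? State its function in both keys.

E — VII in F♯ minor, VI in G♯ minor

Chords diatonic to F♯ minor: F♯m, G♯dim, A, Bm, C♯m, D, E.
Reading the progression, the first chord not in that set is D♯m, so the modulation leaves F♯ minor there.
The chord immediately before D♯m is E, which is diatonic to both keys: VII in F♯ minor and VI in G♯ minor.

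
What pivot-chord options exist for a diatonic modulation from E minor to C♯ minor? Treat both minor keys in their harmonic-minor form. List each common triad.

D♯dim

Triads in E minor (harmonic minor): Em (i), F♯dim (ii°), Gaug (III+), Am (iv), B (V), C (VI), D♯dim (vii°).
Triads in C♯ minor (harmonic minor): C♯m (i), D♯dim (ii°), Eaug (III+), F♯m (iv), G♯ (V), A (VI), B♯dim (vii°).
Shared triads with their functions: D♯dim (vii° in E minor, ii° in C♯ minor).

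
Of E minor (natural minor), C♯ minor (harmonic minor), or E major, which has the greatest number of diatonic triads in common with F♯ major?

E major

Triads of F♯ major: F♯ major (I), G♯ minor (ii), A♯ minor (iii), B major (IV), C♯ major (V), D♯ minor (vi), E♯ diminished (vii°).
E minor (natural minor) shares 0: none.
C♯ minor (harmonic minor) shares 0: none.
E major shares 2: G♯m, B.
The most common triads (2) are shared with E major.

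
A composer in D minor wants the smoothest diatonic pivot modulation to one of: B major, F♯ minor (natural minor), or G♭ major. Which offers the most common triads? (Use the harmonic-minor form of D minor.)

Triads of D minor (harmonic minor): Dm (i), Edim (ii°), Faug (III+), Gm (iv), A (V), B♭ (VI), C♯dim (vii°).
B major shares 0: none.
F♯ minor (natural minor) shares 1: A.
G♭ major shares 0: none.
The most common triads (1) are shared with F♯ minor.

F♯ minor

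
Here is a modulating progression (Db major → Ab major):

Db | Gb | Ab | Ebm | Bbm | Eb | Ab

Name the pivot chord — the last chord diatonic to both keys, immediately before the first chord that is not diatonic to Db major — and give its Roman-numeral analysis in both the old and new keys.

Chords diatonic to Db major: Db, Ebm, Fm, Gb, Ab, Bbm, Cdim.
Reading the progression, the first chord not in that set is Eb, so the modulation leaves Db major there.
The chord immediately before Eb is Bbm, which is diatonic to both keys: vi in Db major and ii in Ab major.

Bbm — vi in Db major, ii in Ab major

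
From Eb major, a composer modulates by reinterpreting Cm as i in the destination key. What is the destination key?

C minor

The numeral i denotes a minor triad on scale degree 1. With C on degree 1, the tonic of the new key is C.
Degree 1 carries a minor triad in minor keys, so the destination is C minor.
Check: the diatonic triads of C minor (natural minor) are Cm (i), Ddim (ii°), Eb (III), Fm (iv), Gm (v), Ab (VI), Bb (VII) — Cm is indeed i.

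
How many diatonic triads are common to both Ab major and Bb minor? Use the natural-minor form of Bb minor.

4

Diatonic triads of Ab major: Ab (I), Bbm (ii), Cm (iii), Db (IV), Eb (V), Fm (vi), Gdim (vii°).
Diatonic triads of Bb minor (natural minor): Bbm (i), Cdim (ii°), Db (III), Ebm (iv), Fm (v), Gb (VI), Ab (VII).
Matching root and quality in both lists: Ab, Bbm, Db, Fm.
That gives 4 common triads.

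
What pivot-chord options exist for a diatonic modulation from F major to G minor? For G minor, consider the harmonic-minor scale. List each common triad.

Gm

Triads in F major: F (I), Gm (ii), Am (iii), Bb (IV), C (V), Dm (vi), Edim (vii°).
Triads in G minor (harmonic minor): Gm (i), Adim (ii°), Bbaug (III+), Cm (iv), D (V), Eb (VI), F#dim (vii°).
Shared triads with their functions: Gm (ii in F major, i in G minor).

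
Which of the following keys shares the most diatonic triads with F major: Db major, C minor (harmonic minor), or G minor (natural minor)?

Triads of F major: F (I), Gm (ii), Am (iii), Bb (IV), C (V), Dm (vi), Edim (vii°).
Db major shares 0: none.
C minor (harmonic minor) shares 0: none.
G minor (natural minor) shares 4: F, Gm, Bb, Dm.
The most common triads (4) are shared with G minor.

G minor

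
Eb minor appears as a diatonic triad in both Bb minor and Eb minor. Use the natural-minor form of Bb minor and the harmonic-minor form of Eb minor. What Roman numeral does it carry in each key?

The scale of Bb minor (natural minor) is Bb C Db Eb F Gb Ab; Eb is degree 4, and the triad built there (Eb-Gb-Bb) is minor, so it is iv.
The scale of Eb minor (harmonic minor) is Eb F Gb Ab Bb Cb D; Eb is degree 1, and the triad built there (Eb-Gb-Bb) is minor, so it is i.

iv in Bb minor; i in Eb minor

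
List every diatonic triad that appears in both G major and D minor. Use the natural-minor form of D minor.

Triads in G major: G (I), Am (ii), Bm (iii), C (IV), D (V), Em (vi), F#dim (vii°).
Triads in D minor (natural minor): Dm (i), Edim (ii°), F (III), Gm (iv), Am (v), Bb (VI), C (VII).
Shared triads with their functions: Am (ii in G major, v in D minor); C (IV in G major, VII in D minor).

Am, C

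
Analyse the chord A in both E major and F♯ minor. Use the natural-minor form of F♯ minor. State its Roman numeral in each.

IV in E major; III in F♯ minor

The scale of E major is E F♯ G♯ A B C♯ D♯; A is degree 4, and the triad built there (A-C♯-E) is major, so it is IV.
The scale of F♯ minor (natural minor) is F♯ G♯ A B C♯ D E; A is degree 3, and the triad built there (A-C♯-E) is major, so it is III.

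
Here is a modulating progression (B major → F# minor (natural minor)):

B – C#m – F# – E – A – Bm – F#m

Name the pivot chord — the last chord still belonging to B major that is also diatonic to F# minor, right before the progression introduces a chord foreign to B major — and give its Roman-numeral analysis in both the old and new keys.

Chords diatonic to B major: B, C#m, D#m, E, F#, G#m, A#dim.
Reading the progression, the first chord not in that set is A, so the modulation leaves B major there.
The chord immediately before A is E, which is diatonic to both keys: IV in B major and VII in F# minor.

E — IV in B major, VII in F# minor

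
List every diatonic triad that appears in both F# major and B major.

F#, G#m, B, D#m

Triads in F# major: F# major (I), G# minor (ii), A# minor (iii), B major (IV), C# major (V), D# minor (vi), E# diminished (vii°).
Triads in B major: B major (I), C# minor (ii), D# minor (iii), E major (IV), F# major (V), G# minor (vi), A# diminished (vii°).
Shared triads with their functions: F# major (I in F# major, V in B major); G# minor (ii in F# major, vi in B major); B major (IV in F# major, I in B major); D# minor (vi in F# major, iii in B major).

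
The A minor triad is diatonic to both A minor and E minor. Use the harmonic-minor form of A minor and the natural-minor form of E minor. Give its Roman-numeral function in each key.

The scale of A minor (harmonic minor) is A B C D E F G♯; A is degree 1, and the triad built there (A-C-E) is minor, so it is i.
The scale of E minor (natural minor) is E F♯ G A B C D; A is degree 4, and the triad built there (A-C-E) is minor, so it is iv.

i in A minor; iv in E minor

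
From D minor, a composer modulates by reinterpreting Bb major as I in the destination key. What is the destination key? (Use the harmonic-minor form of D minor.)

The numeral I denotes a major triad on scale degree 1. With Bb on degree 1, the tonic of the new key is Bb.
Degree 1 carries a major triad in major keys, so the destination is Bb major.
Check: the diatonic triads of Bb major are Bb (I), Cm (ii), Dm (iii), Eb (IV), F (V), Gm (vi), Adim (vii°) — Bb major is indeed I.

Bb major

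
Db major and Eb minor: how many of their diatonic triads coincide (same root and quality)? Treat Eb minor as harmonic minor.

1

Diatonic triads of Db major: Db (I), Ebm (ii), Fm (iii), Gb (IV), Ab (V), Bbm (vi), Cdim (vii°).
Diatonic triads of Eb minor (harmonic minor): Ebm (i), Fdim (ii°), Gbaug (III+), Abm (iv), Bb (V), Cb (VI), Ddim (vii°).
Matching root and quality in both lists: Ebm.
That gives 1 common triad.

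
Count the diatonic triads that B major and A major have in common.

2

Diatonic triads of B major: B (I), C#m (ii), D#m (iii), E (IV), F# (V), G#m (vi), A#dim (vii°).
Diatonic triads of A major: A (I), Bm (ii), C#m (iii), D (IV), E (V), F#m (vi), G#dim (vii°).
Matching root and quality in both lists: C#m, E.
That gives 2 common triads.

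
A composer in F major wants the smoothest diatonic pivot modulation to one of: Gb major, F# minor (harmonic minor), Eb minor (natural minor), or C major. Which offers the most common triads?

Triads of F major: F major (I), G minor (ii), A minor (iii), Bb major (IV), C major (V), D minor (vi), E diminished (vii°).
Gb major shares 0: none.
F# minor (harmonic minor) shares 0: none.
Eb minor (natural minor) shares 0: none.
C major shares 4: F, Am, C, Dm.
The most common triads (4) are shared with C major.

C major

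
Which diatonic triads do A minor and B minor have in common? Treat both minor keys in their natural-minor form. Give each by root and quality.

Triads in A minor (natural minor): Am (i), Bdim (ii°), C (III), Dm (iv), Em (v), F (VI), G (VII).
Triads in B minor (natural minor): Bm (i), C#dim (ii°), D (III), Em (iv), F#m (v), G (VI), A (VII).
Shared triads with their functions: Em (v in A minor, iv in B minor); G (VII in A minor, VI in B minor).

Em, G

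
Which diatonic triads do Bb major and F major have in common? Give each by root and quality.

Bb, Dm, F, Gm

Triads in Bb major: Bb (I), Cm (ii), Dm (iii), Eb (IV), F (V), Gm (vi), Adim (vii°).
Triads in F major: F (I), Gm (ii), Am (iii), Bb (IV), C (V), Dm (vi), Edim (vii°).
Shared triads with their functions: Bb (I in Bb major, IV in F major); Dm (iii in Bb major, vi in F major); F (V in Bb major, I in F major); Gm (vi in Bb major, ii in F major).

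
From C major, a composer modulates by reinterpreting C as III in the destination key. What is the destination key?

The numeral III denotes a major triad on scale degree 3. With C on degree 3, the tonic of the new key is A.
Degree 3 carries a major triad in natural-minor keys, so the destination is A minor.
Check: the diatonic triads of A minor (natural minor) are Am (i), Bdim (ii°), C (III), Dm (iv), Em (v), F (VI), G (VII) — C is indeed III.

A minor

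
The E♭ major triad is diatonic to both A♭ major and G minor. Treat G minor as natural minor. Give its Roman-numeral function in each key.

V in A♭ major; VI in G minor

The scale of A♭ major is A♭ B♭ C D♭ E♭ F G; E♭ is degree 5, and the triad built there (E♭-G-B♭) is major, so it is V.
The scale of G minor (natural minor) is G A B♭ C D E♭ F; E♭ is degree 6, and the triad built there (E♭-G-B♭) is major, so it is VI.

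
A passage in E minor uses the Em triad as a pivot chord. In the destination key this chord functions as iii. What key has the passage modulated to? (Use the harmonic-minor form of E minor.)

The numeral iii denotes a minor triad on scale degree 3. With E on degree 3, the tonic of the new key is C.
Degree 3 carries a minor triad in major keys, so the destination is C major.
Check: the diatonic triads of C major are C (I), Dm (ii), Em (iii), F (IV), G (V), Am (vi), Bdim (vii°) — Em is indeed iii.

C major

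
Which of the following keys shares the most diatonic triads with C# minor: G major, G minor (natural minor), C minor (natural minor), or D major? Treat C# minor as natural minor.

D major

Triads of C# minor (natural minor): C# minor (i), D# diminished (ii°), E major (III), F# minor (iv), G# minor (v), A major (VI), B major (VII).
G major shares 0: none.
G minor (natural minor) shares 0: none.
C minor (natural minor) shares 0: none.
D major shares 2: F#m, A.
The most common triads (2) are shared with D major.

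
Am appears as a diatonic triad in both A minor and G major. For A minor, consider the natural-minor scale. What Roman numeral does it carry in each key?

i in A minor; ii in G major

The scale of A minor (natural minor) is A B C D E F G; A is degree 1, and the triad built there (A-C-E) is minor, so it is i.
The scale of G major is G A B C D E F#; A is degree 2, and the triad built there (A-C-E) is minor, so it is ii.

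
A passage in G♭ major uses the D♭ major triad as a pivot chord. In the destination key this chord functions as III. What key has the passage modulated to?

The numeral III denotes a major triad on scale degree 3. With D♭ on degree 3, the tonic of the new key is B♭.
Degree 3 carries a major triad in natural-minor keys, so the destination is B♭ minor.
Check: the diatonic triads of B♭ minor (natural minor) are B♭m (i), Cdim (ii°), D♭ (III), E♭m (iv), Fm (v), G♭ (VI), A♭ (VII) — D♭ major is indeed III.

B♭ minor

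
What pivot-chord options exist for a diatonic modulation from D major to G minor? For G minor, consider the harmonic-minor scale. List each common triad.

Triads in D major: D major (I), E minor (ii), F# minor (iii), G major (IV), A major (V), B minor (vi), C# diminished (vii°).
Triads in G minor (harmonic minor): G minor (i), A diminished (ii°), Bb augmented (III+), C minor (iv), D major (V), Eb major (VI), F# diminished (vii°).
Shared triads with their functions: D major (I in D major, V in G minor).

D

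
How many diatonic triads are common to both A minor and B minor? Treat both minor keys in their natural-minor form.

Diatonic triads of A minor (natural minor): A minor (i), B diminished (ii°), C major (III), D minor (iv), E minor (v), F major (VI), G major (VII).
Diatonic triads of B minor (natural minor): B minor (i), C# diminished (ii°), D major (III), E minor (iv), F# minor (v), G major (VI), A major (VII).
Matching root and quality in both lists: E minor, G major.
That gives 2 common triads.

2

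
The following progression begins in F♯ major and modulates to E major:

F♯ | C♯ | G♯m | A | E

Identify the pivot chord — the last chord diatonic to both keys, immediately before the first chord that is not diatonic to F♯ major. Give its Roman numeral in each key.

G♯m — ii in F♯ major, iii in E major

Chords diatonic to F♯ major: F♯, G♯m, A♯m, B, C♯, D♯m, E♯dim.
Reading the progression, the first chord not in that set is A, so the modulation leaves F♯ major there.
The chord immediately before A is G♯m, which is diatonic to both keys: ii in F♯ major and iii in E major.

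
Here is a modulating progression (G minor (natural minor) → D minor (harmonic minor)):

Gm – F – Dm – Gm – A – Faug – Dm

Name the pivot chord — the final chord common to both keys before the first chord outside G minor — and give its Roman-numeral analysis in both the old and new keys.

Gm — i in G minor, iv in D minor

Chords diatonic to G minor: Gm, Adim, Bb, Cm, Dm, Eb, F.
Reading the progression, the first chord not in that set is A, so the modulation leaves G minor there.
The chord immediately before A is Gm, which is diatonic to both keys: i in G minor and iv in D minor.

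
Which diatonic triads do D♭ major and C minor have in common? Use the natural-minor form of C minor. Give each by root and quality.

Fm, A♭

Triads in D♭ major: D♭ (I), E♭m (ii), Fm (iii), G♭ (IV), A♭ (V), B♭m (vi), Cdim (vii°).
Triads in C minor (natural minor): Cm (i), Ddim (ii°), E♭ (III), Fm (iv), Gm (v), A♭ (VI), B♭ (VII).
Shared triads with their functions: Fm (iii in D♭ major, iv in C minor); A♭ (V in D♭ major, VI in C minor).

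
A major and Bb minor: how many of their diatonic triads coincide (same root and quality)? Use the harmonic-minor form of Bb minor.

Diatonic triads of A major: A (I), Bm (ii), C#m (iii), D (IV), E (V), F#m (vi), G#dim (vii°).
Diatonic triads of Bb minor (harmonic minor): Bbm (i), Cdim (ii°), Dbaug (III+), Ebm (iv), F (V), Gb (VI), Adim (vii°).
No triad has the same root and quality in both keys.

0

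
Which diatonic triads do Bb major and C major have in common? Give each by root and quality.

Triads in Bb major: Bb (I), Cm (ii), Dm (iii), Eb (IV), F (V), Gm (vi), Adim (vii°).
Triads in C major: C (I), Dm (ii), Em (iii), F (IV), G (V), Am (vi), Bdim (vii°).
Shared triads with their functions: Dm (iii in Bb major, ii in C major); F (V in Bb major, IV in C major).

Dm, F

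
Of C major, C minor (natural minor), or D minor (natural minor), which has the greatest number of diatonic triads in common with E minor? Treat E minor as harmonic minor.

C major

Triads of E minor (harmonic minor): Em (i), F#dim (ii°), Gaug (III+), Am (iv), B (V), C (VI), D#dim (vii°).
C major shares 3: Em, Am, C.
C minor (natural minor) shares 0: none.
D minor (natural minor) shares 2: Am, C.
The most common triads (3) are shared with C major.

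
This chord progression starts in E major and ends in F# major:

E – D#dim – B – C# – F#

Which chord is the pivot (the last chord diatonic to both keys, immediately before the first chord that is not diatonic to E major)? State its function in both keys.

Chords diatonic to E major: E, F#m, G#m, A, B, C#m, D#dim.
Reading the progression, the first chord not in that set is C#, so the modulation leaves E major there.
The chord immediately before C# is B, which is diatonic to both keys: V in E major and IV in F# major.

B — V in E major, IV in F# major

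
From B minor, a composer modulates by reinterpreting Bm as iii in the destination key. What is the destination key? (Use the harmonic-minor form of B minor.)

The numeral iii denotes a minor triad on scale degree 3. With B on degree 3, the tonic of the new key is G.
Degree 3 carries a minor triad in major keys, so the destination is G major.
Check: the diatonic triads of G major are G (I), Am (ii), Bm (iii), C (IV), D (V), Em (vi), F#dim (vii°) — Bm is indeed iii.

G major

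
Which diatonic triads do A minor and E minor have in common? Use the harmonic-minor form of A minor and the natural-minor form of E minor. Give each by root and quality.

Triads in A minor (harmonic minor): A minor (i), B diminished (ii°), C augmented (III+), D minor (iv), E major (V), F major (VI), G# diminished (vii°).
Triads in E minor (natural minor): E minor (i), F# diminished (ii°), G major (III), A minor (iv), B minor (v), C major (VI), D major (VII).
Shared triads with their functions: A minor (i in A minor, iv in E minor).

Am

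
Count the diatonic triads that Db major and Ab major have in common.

Diatonic triads of Db major: Db (I), Ebm (ii), Fm (iii), Gb (IV), Ab (V), Bbm (vi), Cdim (vii°).
Diatonic triads of Ab major: Ab (I), Bbm (ii), Cm (iii), Db (IV), Eb (V), Fm (vi), Gdim (vii°).
Matching root and quality in both lists: Db, Fm, Ab, Bbm.
That gives 4 common triads.

4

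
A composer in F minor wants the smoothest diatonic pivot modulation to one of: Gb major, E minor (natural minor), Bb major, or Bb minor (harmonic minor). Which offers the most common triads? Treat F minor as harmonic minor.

Gb major

Triads of F minor (harmonic minor): F minor (i), G diminished (ii°), Ab augmented (III+), Bb minor (iv), C major (V), Db major (VI), E diminished (vii°).
Gb major shares 2: Bbm, Db.
E minor (natural minor) shares 1: C.
Bb major shares 0: none.
Bb minor (harmonic minor) shares 1: Bbm.
The most common triads (2) are shared with Gb major.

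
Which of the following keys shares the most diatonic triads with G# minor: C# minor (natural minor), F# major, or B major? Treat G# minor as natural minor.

Triads of G# minor (natural minor): G#m (i), A#dim (ii°), B (III), C#m (iv), D#m (v), E (VI), F# (VII).
C# minor (natural minor) shares 4: G#m, B, C#m, E.
F# major shares 4: G#m, B, D#m, F#.
B major shares 7: G#m, A#dim, B, C#m, D#m, E, F#.
The most common triads (7) are shared with B major.

B major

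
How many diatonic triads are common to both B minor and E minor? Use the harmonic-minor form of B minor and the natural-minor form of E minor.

3

Diatonic triads of B minor (harmonic minor): B minor (i), C♯ diminished (ii°), D augmented (III+), E minor (iv), F♯ major (V), G major (VI), A♯ diminished (vii°).
Diatonic triads of E minor (natural minor): E minor (i), F♯ diminished (ii°), G major (III), A minor (iv), B minor (v), C major (VI), D major (VII).
Matching root and quality in both lists: B minor, E minor, G major.
That gives 3 common triads.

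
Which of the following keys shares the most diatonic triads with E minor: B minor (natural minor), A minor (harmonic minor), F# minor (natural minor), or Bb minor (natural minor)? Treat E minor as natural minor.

Triads of E minor (natural minor): Em (i), F#dim (ii°), G (III), Am (iv), Bm (v), C (VI), D (VII).
B minor (natural minor) shares 4: Em, G, Bm, D.
A minor (harmonic minor) shares 1: Am.
F# minor (natural minor) shares 2: Bm, D.
Bb minor (natural minor) shares 0: none.
The most common triads (4) are shared with B minor.

B minor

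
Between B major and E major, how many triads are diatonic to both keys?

4

Diatonic triads of B major: B (I), C♯m (ii), D♯m (iii), E (IV), F♯ (V), G♯m (vi), A♯dim (vii°).
Diatonic triads of E major: E (I), F♯m (ii), G♯m (iii), A (IV), B (V), C♯m (vi), D♯dim (vii°).
Matching root and quality in both lists: B, C♯m, E, G♯m.
That gives 4 common triads.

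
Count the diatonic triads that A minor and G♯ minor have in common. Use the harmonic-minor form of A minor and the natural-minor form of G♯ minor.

1

Diatonic triads of A minor (harmonic minor): A minor (i), B diminished (ii°), C augmented (III+), D minor (iv), E major (V), F major (VI), G♯ diminished (vii°).
Diatonic triads of G♯ minor (natural minor): G♯ minor (i), A♯ diminished (ii°), B major (III), C♯ minor (iv), D♯ minor (v), E major (VI), F♯ major (VII).
Matching root and quality in both lists: E major.
That gives 1 common triad.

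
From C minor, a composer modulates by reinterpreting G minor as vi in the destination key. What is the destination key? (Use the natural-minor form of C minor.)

Bb major

The numeral vi denotes a minor triad on scale degree 6. With G on degree 6, the tonic of the new key is Bb.
Degree 6 carries a minor triad in major keys, so the destination is Bb major.
Check: the diatonic triads of Bb major are Bb (I), Cm (ii), Dm (iii), Eb (IV), F (V), Gm (vi), Adim (vii°) — G minor is indeed vi.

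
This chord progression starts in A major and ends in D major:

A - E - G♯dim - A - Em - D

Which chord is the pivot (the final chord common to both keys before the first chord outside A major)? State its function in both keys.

Chords diatonic to A major: A, Bm, C♯m, D, E, F♯m, G♯dim.
Reading the progression, the first chord not in that set is Em, so the modulation leaves A major there.
The chord immediately before Em is A, which is diatonic to both keys: I in A major and V in D major.

A — I in A major, V in D major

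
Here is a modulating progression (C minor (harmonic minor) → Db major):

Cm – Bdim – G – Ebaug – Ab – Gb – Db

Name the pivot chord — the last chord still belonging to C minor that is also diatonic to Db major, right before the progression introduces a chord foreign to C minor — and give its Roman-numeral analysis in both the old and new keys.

Chords diatonic to C minor: Cm, Ddim, Ebaug, Fm, G, Ab, Bdim.
Reading the progression, the first chord not in that set is Gb, so the modulation leaves C minor there.
The chord immediately before Gb is Ab, which is diatonic to both keys: VI in C minor and V in Db major.

Ab — VI in C minor, V in Db major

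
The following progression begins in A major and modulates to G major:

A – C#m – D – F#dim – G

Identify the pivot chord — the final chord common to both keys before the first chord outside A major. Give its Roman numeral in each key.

Chords diatonic to A major: A, Bm, C#m, D, E, F#m, G#dim.
Reading the progression, the first chord not in that set is F#dim, so the modulation leaves A major there.
The chord immediately before F#dim is D, which is diatonic to both keys: IV in A major and V in G major.

D — IV in A major, V in G major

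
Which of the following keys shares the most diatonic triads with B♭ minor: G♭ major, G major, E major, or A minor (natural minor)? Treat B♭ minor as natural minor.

G♭ major

Triads of B♭ minor (natural minor): B♭m (i), Cdim (ii°), D♭ (III), E♭m (iv), Fm (v), G♭ (VI), A♭ (VII).
G♭ major shares 4: B♭m, D♭, E♭m, G♭.
G major shares 0: none.
E major shares 0: none.
A minor (natural minor) shares 0: none.
The most common triads (4) are shared with G♭ major.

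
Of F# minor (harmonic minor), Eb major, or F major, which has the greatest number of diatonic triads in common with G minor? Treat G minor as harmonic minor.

Triads of G minor (harmonic minor): G minor (i), A diminished (ii°), Bb augmented (III+), C minor (iv), D major (V), Eb major (VI), F# diminished (vii°).
F# minor (harmonic minor) shares 1: D.
Eb major shares 3: Gm, Cm, Eb.
F major shares 1: Gm.
The most common triads (3) are shared with Eb major.

Eb major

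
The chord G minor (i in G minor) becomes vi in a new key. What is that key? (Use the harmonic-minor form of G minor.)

The numeral vi denotes a minor triad on scale degree 6. With G on degree 6, the tonic of the new key is Bb.
Degree 6 carries a minor triad in major keys, so the destination is Bb major.
Check: the diatonic triads of Bb major are Bb (I), Cm (ii), Dm (iii), Eb (IV), F (V), Gm (vi), Adim (vii°) — G minor is indeed vi.

Bb major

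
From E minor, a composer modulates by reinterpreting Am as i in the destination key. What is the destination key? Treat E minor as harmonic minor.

A minor

The numeral i denotes a minor triad on scale degree 1. With A on degree 1, the tonic of the new key is A.
Degree 1 carries a minor triad in minor keys, so the destination is A minor.
Check: the diatonic triads of A minor (natural minor) are Am (i), Bdim (ii°), C (III), Dm (iv), Em (v), F (VI), G (VII) — Am is indeed i.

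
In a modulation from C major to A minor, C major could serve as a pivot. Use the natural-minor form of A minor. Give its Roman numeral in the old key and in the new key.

The scale of C major is C D E F G A B; C is degree 1, and the triad built there (C-E-G) is major, so it is I.
The scale of A minor (natural minor) is A B C D E F G; C is degree 3, and the triad built there (C-E-G) is major, so it is III.

I in C major; III in A minor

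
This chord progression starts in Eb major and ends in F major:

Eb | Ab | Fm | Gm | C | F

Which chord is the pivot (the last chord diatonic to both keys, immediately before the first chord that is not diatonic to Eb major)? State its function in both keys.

Gm — iii in Eb major, ii in F major

Chords diatonic to Eb major: Eb, Fm, Gm, Ab, Bb, Cm, Ddim.
Reading the progression, the first chord not in that set is C, so the modulation leaves Eb major there.
The chord immediately before C is Gm, which is diatonic to both keys: iii in Eb major and ii in F major.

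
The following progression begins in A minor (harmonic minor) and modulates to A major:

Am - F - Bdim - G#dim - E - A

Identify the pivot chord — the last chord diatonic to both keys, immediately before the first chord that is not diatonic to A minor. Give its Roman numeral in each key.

E — V in A minor, V in A major

Chords diatonic to A minor: Am, Bdim, Caug, Dm, E, F, G#dim.
Reading the progression, the first chord not in that set is A, so the modulation leaves A minor there.
The chord immediately before A is E, which is diatonic to both keys: V in A minor and V in A major.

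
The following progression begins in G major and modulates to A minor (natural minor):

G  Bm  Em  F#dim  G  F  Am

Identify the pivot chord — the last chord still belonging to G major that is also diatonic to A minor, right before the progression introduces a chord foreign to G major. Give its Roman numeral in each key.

Chords diatonic to G major: G, Am, Bm, C, D, Em, F#dim.
Reading the progression, the first chord not in that set is F, so the modulation leaves G major there.
The chord immediately before F is G, which is diatonic to both keys: I in G major and VII in A minor.

G — I in G major, VII in A minor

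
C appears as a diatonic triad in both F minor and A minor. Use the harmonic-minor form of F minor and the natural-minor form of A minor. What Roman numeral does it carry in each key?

V in F minor; III in A minor

The scale of F minor (harmonic minor) is F G Ab Bb C Db E; C is degree 5, and the triad built there (C-E-G) is major, so it is V.
The scale of A minor (natural minor) is A B C D E F G; C is degree 3, and the triad built there (C-E-G) is major, so it is III.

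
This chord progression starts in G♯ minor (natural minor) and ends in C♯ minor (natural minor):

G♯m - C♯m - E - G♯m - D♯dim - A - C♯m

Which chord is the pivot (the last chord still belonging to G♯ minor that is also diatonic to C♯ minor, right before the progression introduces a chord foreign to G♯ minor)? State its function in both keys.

Chords diatonic to G♯ minor: G♯m, A♯dim, B, C♯m, D♯m, E, F♯.
Reading the progression, the first chord not in that set is D♯dim, so the modulation leaves G♯ minor there.
The chord immediately before D♯dim is G♯m, which is diatonic to both keys: i in G♯ minor and v in C♯ minor.

G♯m — i in G♯ minor, v in C♯ minor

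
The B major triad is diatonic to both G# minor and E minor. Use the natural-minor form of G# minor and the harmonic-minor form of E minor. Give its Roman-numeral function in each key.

The scale of G# minor (natural minor) is G# A# B C# D# E F#; B is degree 3, and the triad built there (B-D#-F#) is major, so it is III.
The scale of E minor (harmonic minor) is E F# G A B C D#; B is degree 5, and the triad built there (B-D#-F#) is major, so it is V.

III in G# minor; V in E minor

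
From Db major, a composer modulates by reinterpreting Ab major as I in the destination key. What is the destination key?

Ab major

The numeral I denotes a major triad on scale degree 1. With Ab on degree 1, the tonic of the new key is Ab.
Degree 1 carries a major triad in major keys, so the destination is Ab major.
Check: the diatonic triads of Ab major are Ab (I), Bbm (ii), Cm (iii), Db (IV), Eb (V), Fm (vi), Gdim (vii°) — Ab major is indeed I.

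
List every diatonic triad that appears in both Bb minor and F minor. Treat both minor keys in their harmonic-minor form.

Bbm

Triads in Bb minor (harmonic minor): Bb minor (i), C diminished (ii°), Db augmented (III+), Eb minor (iv), F major (V), Gb major (VI), A diminished (vii°).
Triads in F minor (harmonic minor): F minor (i), G diminished (ii°), Ab augmented (III+), Bb minor (iv), C major (V), Db major (VI), E diminished (vii°).
Shared triads with their functions: Bb minor (i in Bb minor, iv in F minor).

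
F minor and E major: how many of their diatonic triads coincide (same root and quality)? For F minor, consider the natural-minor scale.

Diatonic triads of F minor (natural minor): Fm (i), Gdim (ii°), Ab (III), Bbm (iv), Cm (v), Db (VI), Eb (VII).
Diatonic triads of E major: E (I), F#m (ii), G#m (iii), A (IV), B (V), C#m (vi), D#dim (vii°).
No triad has the same root and quality in both keys.

0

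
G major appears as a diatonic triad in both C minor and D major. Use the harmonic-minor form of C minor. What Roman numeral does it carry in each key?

The scale of C minor (harmonic minor) is C D E♭ F G A♭ B; G is degree 5, and the triad built there (G-B-D) is major, so it is V.
The scale of D major is D E F♯ G A B C♯; G is degree 4, and the triad built there (G-B-D) is major, so it is IV.

V in C minor; IV in D major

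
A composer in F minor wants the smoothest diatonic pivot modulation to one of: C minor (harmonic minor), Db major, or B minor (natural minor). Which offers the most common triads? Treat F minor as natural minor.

Db major

Triads of F minor (natural minor): F minor (i), G diminished (ii°), Ab major (III), Bb minor (iv), C minor (v), Db major (VI), Eb major (VII).
C minor (harmonic minor) shares 3: Fm, Ab, Cm.
Db major shares 4: Fm, Ab, Bbm, Db.
B minor (natural minor) shares 0: none.
The most common triads (4) are shared with Db major.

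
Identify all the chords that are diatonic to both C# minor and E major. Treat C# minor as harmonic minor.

C#m, D#dim, F#m, A

Triads in C# minor (harmonic minor): C# minor (i), D# diminished (ii°), E augmented (III+), F# minor (iv), G# major (V), A major (VI), B# diminished (vii°).
Triads in E major: E major (I), F# minor (ii), G# minor (iii), A major (IV), B major (V), C# minor (vi), D# diminished (vii°).
Shared triads with their functions: C# minor (i in C# minor, vi in E major); D# diminished (ii° in C# minor, vii° in E major); F# minor (iv in C# minor, ii in E major); A major (VI in C# minor, IV in E major).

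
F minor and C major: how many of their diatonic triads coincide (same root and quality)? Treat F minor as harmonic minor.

1

Diatonic triads of F minor (harmonic minor): Fm (i), Gdim (ii°), Abaug (III+), Bbm (iv), C (V), Db (VI), Edim (vii°).
Diatonic triads of C major: C (I), Dm (ii), Em (iii), F (IV), G (V), Am (vi), Bdim (vii°).
Matching root and quality in both lists: C.
That gives 1 common triad.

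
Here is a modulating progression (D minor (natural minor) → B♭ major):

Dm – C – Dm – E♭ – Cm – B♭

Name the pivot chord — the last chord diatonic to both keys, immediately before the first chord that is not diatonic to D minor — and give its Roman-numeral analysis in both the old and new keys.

Chords diatonic to D minor: Dm, Edim, F, Gm, Am, B♭, C.
Reading the progression, the first chord not in that set is E♭, so the modulation leaves D minor there.
The chord immediately before E♭ is Dm, which is diatonic to both keys: i in D minor and iii in B♭ major.

Dm — i in D minor, iii in B♭ major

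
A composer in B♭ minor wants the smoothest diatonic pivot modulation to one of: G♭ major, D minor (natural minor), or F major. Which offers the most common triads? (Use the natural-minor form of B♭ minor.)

G♭ major

Triads of B♭ minor (natural minor): B♭m (i), Cdim (ii°), D♭ (III), E♭m (iv), Fm (v), G♭ (VI), A♭ (VII).
G♭ major shares 4: B♭m, D♭, E♭m, G♭.
D minor (natural minor) shares 0: none.
F major shares 0: none.
The most common triads (4) are shared with G♭ major.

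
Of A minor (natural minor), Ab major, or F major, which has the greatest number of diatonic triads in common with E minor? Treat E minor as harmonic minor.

Triads of E minor (harmonic minor): Em (i), F#dim (ii°), Gaug (III+), Am (iv), B (V), C (VI), D#dim (vii°).
A minor (natural minor) shares 3: Em, Am, C.
Ab major shares 0: none.
F major shares 2: Am, C.
The most common triads (3) are shared with A minor.

A minor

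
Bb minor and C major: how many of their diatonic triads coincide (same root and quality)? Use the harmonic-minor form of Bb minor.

Diatonic triads of Bb minor (harmonic minor): Bb minor (i), C diminished (ii°), Db augmented (III+), Eb minor (iv), F major (V), Gb major (VI), A diminished (vii°).
Diatonic triads of C major: C major (I), D minor (ii), E minor (iii), F major (IV), G major (V), A minor (vi), B diminished (vii°).
Matching root and quality in both lists: F major.
That gives 1 common triad.

1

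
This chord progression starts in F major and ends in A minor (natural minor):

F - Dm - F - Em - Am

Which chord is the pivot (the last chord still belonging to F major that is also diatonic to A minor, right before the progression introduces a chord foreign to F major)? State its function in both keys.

F — I in F major, VI in A minor

Chords diatonic to F major: F, Gm, Am, Bb, C, Dm, Edim.
Reading the progression, the first chord not in that set is Em, so the modulation leaves F major there.
The chord immediately before Em is F, which is diatonic to both keys: I in F major and VI in A minor.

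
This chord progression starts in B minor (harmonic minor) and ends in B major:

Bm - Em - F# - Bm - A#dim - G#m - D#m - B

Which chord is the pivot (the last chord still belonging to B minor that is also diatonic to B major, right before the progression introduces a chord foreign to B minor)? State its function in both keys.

Chords diatonic to B minor: Bm, C#dim, Daug, Em, F#, G, A#dim.
Reading the progression, the first chord not in that set is G#m, so the modulation leaves B minor there.
The chord immediately before G#m is A#dim, which is diatonic to both keys: vii° in B minor and vii° in B major.

A#dim — vii° in B minor, vii° in B major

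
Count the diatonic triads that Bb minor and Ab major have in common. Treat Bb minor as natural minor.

Diatonic triads of Bb minor (natural minor): Bbm (i), Cdim (ii°), Db (III), Ebm (iv), Fm (v), Gb (VI), Ab (VII).
Diatonic triads of Ab major: Ab (I), Bbm (ii), Cm (iii), Db (IV), Eb (V), Fm (vi), Gdim (vii°).
Matching root and quality in both lists: Bbm, Db, Fm, Ab.
That gives 4 common triads.

4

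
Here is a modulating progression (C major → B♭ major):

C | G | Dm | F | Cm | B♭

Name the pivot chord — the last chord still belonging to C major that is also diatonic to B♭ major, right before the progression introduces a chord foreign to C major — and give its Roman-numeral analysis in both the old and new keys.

F — IV in C major, V in B♭ major

Chords diatonic to C major: C, Dm, Em, F, G, Am, Bdim.
Reading the progression, the first chord not in that set is Cm, so the modulation leaves C major there.
The chord immediately before Cm is F, which is diatonic to both keys: IV in C major and V in B♭ major.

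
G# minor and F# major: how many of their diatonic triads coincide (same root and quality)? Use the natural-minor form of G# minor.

4

Diatonic triads of G# minor (natural minor): G#m (i), A#dim (ii°), B (III), C#m (iv), D#m (v), E (VI), F# (VII).
Diatonic triads of F# major: F# (I), G#m (ii), A#m (iii), B (IV), C# (V), D#m (vi), E#dim (vii°).
Matching root and quality in both lists: G#m, B, D#m, F#.
That gives 4 common triads.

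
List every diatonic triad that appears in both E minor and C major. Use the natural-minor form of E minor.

Triads in E minor (natural minor): Em (i), F#dim (ii°), G (III), Am (iv), Bm (v), C (VI), D (VII).
Triads in C major: C (I), Dm (ii), Em (iii), F (IV), G (V), Am (vi), Bdim (vii°).
Shared triads with their functions: Em (i in E minor, iii in C major); G (III in E minor, V in C major); Am (iv in E minor, vi in C major); C (VI in E minor, I in C major).

Em, G, Am, C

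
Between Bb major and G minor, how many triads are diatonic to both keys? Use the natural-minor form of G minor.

Diatonic triads of Bb major: Bb (I), Cm (ii), Dm (iii), Eb (IV), F (V), Gm (vi), Adim (vii°).
Diatonic triads of G minor (natural minor): Gm (i), Adim (ii°), Bb (III), Cm (iv), Dm (v), Eb (VI), F (VII).
Matching root and quality in both lists: Bb, Cm, Dm, Eb, F, Gm, Adim.
That gives 7 common triads.

7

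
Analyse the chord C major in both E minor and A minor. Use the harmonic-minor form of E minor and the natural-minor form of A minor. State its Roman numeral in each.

The scale of E minor (harmonic minor) is E F# G A B C D#; C is degree 6, and the triad built there (C-E-G) is major, so it is VI.
The scale of A minor (natural minor) is A B C D E F G; C is degree 3, and the triad built there (C-E-G) is major, so it is III.

VI in E minor; III in A minor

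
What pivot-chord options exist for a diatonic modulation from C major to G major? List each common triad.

C, Em, G, Am

Triads in C major: C major (I), D minor (ii), E minor (iii), F major (IV), G major (V), A minor (vi), B diminished (vii°).
Triads in G major: G major (I), A minor (ii), B minor (iii), C major (IV), D major (V), E minor (vi), F# diminished (vii°).
Shared triads with their functions: C major (I in C major, IV in G major); E minor (iii in C major, vi in G major); G major (V in C major, I in G major); A minor (vi in C major, ii in G major).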